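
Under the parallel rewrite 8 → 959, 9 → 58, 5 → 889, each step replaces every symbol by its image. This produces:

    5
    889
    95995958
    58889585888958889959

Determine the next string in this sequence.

Rewriting the 20 symbols of 58889585888958889959 one by one yields 889 959 959 959 58 889 959 889 959 959 959 58 889 959 959 959 58 58 889 58; concatenated:

8899599599595888995988995995995958889959959959585888958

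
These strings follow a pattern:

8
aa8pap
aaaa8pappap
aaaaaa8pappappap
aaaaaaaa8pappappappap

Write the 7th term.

Every step adds aa to the front and pap to the end of the previous string.
From aaaaaaaa8pappappappap, 2 further steps: aaaaaaaa8pappappappap → aaaaaaaaaa8pappappappappap → (answer).

aaaaaaaaaaaa8pappappappappappap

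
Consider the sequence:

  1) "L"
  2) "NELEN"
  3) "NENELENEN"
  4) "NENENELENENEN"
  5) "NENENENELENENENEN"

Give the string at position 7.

Every step adds NE to the front and EN to the end of the previous string.
From NENENENELENENENEN, 2 further steps: NENENENELENENENEN → NENENENENELENENENENEN → (answer).

NENENENENENELENENENENENEN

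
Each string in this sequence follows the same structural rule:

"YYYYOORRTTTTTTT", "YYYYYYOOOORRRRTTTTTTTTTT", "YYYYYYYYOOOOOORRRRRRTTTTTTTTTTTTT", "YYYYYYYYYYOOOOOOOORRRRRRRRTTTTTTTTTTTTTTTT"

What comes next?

Reading off run lengths: Y runs 4, 6, 8, 10; O runs 2, 4, 6, 8; R runs 2, 4, 6, 8; T runs 7, 10, 13, 16 — each is linear in n, where the shown terms are n = 2, 3, 4, 5.
Setting n = 6 gives 12, 10, 10, 19 characters in each block.

YYYYYYYYYYYYOOOOOOOOOORRRRRRRRRRTTTTTTTTTTTTTTTTTTT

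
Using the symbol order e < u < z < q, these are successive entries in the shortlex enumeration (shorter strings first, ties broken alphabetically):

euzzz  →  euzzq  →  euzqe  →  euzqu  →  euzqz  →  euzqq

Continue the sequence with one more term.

euqee

Treat euzqq as a base-4 numeral over the given alphabet and add one, carrying through any trailing q's.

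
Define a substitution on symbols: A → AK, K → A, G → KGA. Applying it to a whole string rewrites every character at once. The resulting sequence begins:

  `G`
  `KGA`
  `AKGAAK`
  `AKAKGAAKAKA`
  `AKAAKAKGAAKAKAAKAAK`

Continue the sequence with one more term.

AKAAKAKAAKAKGAAKAKAAKAAKAKAAKAKA

φ(AKAAKAKGAAKAKAAKAAK) expands symbol-by-symbol to AK A AK AK A AK A KGA AK AK A AK A AK AK A AK AK A; joining the 19 pieces gives the next term.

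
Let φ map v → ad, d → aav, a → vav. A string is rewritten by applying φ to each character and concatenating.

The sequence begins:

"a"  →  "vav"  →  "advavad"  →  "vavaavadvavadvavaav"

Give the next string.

advavadvavvavadvavaavadvavadvavaavadvavadvavvavad

Applying the rule to each of the 19 symbols of vavaavadvavadvavaav gives the pieces ad vav ad vav vav ad vav aav ad vav ad vav aav ad vav ad vav vav ad, which concatenate to the answer.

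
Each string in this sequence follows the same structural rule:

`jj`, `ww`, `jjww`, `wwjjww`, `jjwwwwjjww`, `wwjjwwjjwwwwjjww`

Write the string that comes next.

jjwwwwjjwwwwjjwwjjwwwwjjww

Each term (from the third on) is the two preceding terms concatenated in order: term 3 = jj·ww = jjww.
So term 7 is jjwwwwjjww·wwjjwwjjwwwwjjww.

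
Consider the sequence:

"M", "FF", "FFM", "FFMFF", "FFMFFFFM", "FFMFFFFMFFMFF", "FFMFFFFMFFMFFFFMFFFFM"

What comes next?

FFMFFFFMFFMFFFFMFFFFMFFMFFFFMFFMFF

This is a Fibonacci-style word recurrence s(k) = s(k−1)·s(k−2): e.g. FF·M = FFM.
So term 8 is FFMFFFFMFFMFFFFMFFFFM·FFMFFFFMFFMFF.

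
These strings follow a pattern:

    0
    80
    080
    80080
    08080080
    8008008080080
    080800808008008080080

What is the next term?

From term 3 onward, concatenate the second-to-last term with the last: 0·80 = 080, 80·080 = 80080, …
Continuing: 8008008080080 · 080800808008008080080 gives term 8.

8008008080080080800808008008080080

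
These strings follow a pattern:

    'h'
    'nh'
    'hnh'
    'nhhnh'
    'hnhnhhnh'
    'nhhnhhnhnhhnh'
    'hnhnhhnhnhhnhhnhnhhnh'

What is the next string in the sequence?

From term 3 onward, concatenate the second-to-last term with the last: h·nh = hnh, nh·hnh = nhhnh, …
So term 8 is nhhnhhnhnhhnh·hnhnhhnhnhhnhhnhnhhnh.

nhhnhhnhnhhnhhnhnhhnhnhhnhhnhnhhnh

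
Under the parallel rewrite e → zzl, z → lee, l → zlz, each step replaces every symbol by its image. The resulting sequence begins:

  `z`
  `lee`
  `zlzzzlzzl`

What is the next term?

leezlzleeleeleezlzleeleezlz

Expanding zlzzzlzzl: z→lee, l→zlz, z→lee, z→lee, z→lee, l→zlz, z→lee, z→lee, l→zlz. Concatenated: lee zlz lee lee lee zlz lee lee zlz.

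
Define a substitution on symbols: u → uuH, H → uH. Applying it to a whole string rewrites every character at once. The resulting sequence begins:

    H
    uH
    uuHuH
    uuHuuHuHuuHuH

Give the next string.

Rewriting the 13 symbols of uuHuuHuHuuHuH one by one yields uuH uuH uH uuH uuH uH uuH uH uuH uuH uH uuH uH; concatenated:

uuHuuHuHuuHuuHuHuuHuHuuHuuHuHuuHuH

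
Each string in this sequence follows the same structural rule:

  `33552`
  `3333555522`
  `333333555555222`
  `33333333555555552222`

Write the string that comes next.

The n-th term is 2n 3's then 2n 5's then n 2's (n = 1, 2, …).
At n = 5 the blocks have lengths 10, 10, 5.

3333333333555555555522222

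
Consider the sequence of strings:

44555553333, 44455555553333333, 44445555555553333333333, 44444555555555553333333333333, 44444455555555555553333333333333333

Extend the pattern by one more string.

Term n consists of n+1 4's, followed by 2n+3 5's, followed by 3n+1 3's (n = 1, 2, …).
Setting n = 6 gives 7, 15, 19 characters in each block.

44444445555555555555553333333333333333333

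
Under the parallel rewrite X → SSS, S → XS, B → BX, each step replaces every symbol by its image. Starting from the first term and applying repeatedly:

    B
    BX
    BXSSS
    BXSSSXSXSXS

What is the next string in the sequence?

Apply φ to BXSSSXSXSXS symbol by symbol: B→BX, X→SSS, S→XS, S→XS, S→XS, X→SSS, S→XS, X→SSS, S→XS, X→SSS, S→XS; joined: BX SSS XS XS XS SSS XS SSS XS SSS XS.

BXSSSXSXSXSSSSXSSSSXSSSSXS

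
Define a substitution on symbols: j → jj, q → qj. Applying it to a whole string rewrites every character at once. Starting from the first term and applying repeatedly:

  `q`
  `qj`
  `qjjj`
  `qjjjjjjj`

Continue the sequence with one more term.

qjjjjjjjjjjjjjjj

Expanding qjjjjjjj: q→qj, j→jj, j→jj, j→jj, j→jj, j→jj, j→jj, j→jj. Concatenated: qj jj jj jj jj jj jj jj.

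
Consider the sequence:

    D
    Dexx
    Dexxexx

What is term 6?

Dexxexxexxexxexx

Every step adds exx to the end: s(k+1) = s(k)·exx.
From Dexxexx, 3 further steps: Dexxexx → Dexxexxexx → Dexxexxexxexx → (answer).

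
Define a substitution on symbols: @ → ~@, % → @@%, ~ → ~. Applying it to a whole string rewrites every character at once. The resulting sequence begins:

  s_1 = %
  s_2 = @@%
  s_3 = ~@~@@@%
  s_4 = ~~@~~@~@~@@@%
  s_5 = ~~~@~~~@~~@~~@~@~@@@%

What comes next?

~~~~@~~~~@~~~@~~~@~~@~~@~@~@@@%

Applying the rule to each of the 21 symbols of ~~~@~~~@~~@~~@~@~@@@% gives the pieces ~ ~ ~ ~@ ~ ~ ~ ~@ ~ ~ ~@ ~ ~ ~@ ~ ~@ ~ ~@ ~@ ~@ @@%, which concatenate to the answer.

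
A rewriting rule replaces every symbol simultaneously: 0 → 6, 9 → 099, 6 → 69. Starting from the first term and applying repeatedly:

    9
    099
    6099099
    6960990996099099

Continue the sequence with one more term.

Rewriting the 16 symbols of 6960990996099099 one by one yields 69 099 69 6 099 099 6 099 099 69 6 099 099 6 099 099; concatenated:

6909969609909960990996960990996099099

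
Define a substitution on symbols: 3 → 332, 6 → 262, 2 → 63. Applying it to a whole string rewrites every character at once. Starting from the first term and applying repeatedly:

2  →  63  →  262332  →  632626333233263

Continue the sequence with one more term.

26233263262632623323323326333233263262332

φ(632626333233263) expands symbol-by-symbol to 262 332 63 262 63 262 332 332 332 63 332 332 63 262 332; joining the 15 pieces gives the next term.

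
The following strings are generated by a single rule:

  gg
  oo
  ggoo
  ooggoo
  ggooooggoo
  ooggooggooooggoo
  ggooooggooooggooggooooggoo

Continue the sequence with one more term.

Each term (from the third on) is the two preceding terms concatenated in order: term 3 = gg·oo = ggoo.
So term 8 is ooggooggooooggoo·ggooooggooooggooggooooggoo.

ooggooggooooggooggooooggooooggooggooooggoo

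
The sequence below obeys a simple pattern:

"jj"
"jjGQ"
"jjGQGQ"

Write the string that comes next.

jjGQGQGQ

The strings grow by a fixed suffix GQ each time.
One more step from jjGQGQ gives the answer.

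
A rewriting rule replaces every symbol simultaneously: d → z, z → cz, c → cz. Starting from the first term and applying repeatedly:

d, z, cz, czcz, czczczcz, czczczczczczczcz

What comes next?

Rewriting the 16 symbols of czczczczczczczcz one by one yields cz cz cz cz cz cz cz cz cz cz cz cz cz cz cz cz; concatenated:

czczczczczczczczczczczczczczczcz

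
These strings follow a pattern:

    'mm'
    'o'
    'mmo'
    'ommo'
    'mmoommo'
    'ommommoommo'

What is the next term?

From term 3 onward, concatenate the second-to-last term with the last: mm·o = mmo, o·mmo = ommo, …
The next term joins mmoommo and ommommoommo.

mmoommoommommoommo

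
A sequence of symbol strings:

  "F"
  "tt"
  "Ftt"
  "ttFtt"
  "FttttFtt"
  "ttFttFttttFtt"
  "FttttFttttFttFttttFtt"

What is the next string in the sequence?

From term 3 onward, concatenate the second-to-last term with the last: F·tt = Ftt, tt·Ftt = ttFtt, …
Continuing: ttFttFttttFtt · FttttFttttFttFttttFtt gives term 8.

ttFttFttttFttFttttFttttFttFttttFtt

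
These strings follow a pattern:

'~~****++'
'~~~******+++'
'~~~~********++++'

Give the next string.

Each string has the form ~^{n} *^{2n} +^{n}, where the shown terms are n = 2, 3, 4.
Setting n = 5 gives 5, 10, 5 characters in each block.

~~~~~**********+++++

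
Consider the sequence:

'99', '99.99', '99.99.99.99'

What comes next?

99.99.99.99.99.99.99.99

Each string is two copies of the previous one joined by '.'.
One more doubling of 99.99.99.99 gives the answer.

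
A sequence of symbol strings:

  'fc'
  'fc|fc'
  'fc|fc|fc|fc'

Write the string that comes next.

s(k+1) = s(k)·|·s(k) — each term doubles the last with '|' between the halves.
Doubling fc|fc|fc|fc with '|' between the halves:

fc|fc|fc|fc|fc|fc|fc|fc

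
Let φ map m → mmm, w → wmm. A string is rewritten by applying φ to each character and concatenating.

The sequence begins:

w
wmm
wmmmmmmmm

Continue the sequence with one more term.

Expanding wmmmmmmmm: w→wmm, m→mmm, m→mmm, m→mmm, m→mmm, m→mmm, m→mmm, m→mmm, m→mmm. Concatenated: wmm mmm mmm mmm mmm mmm mmm mmm mmm.

wmmmmmmmmmmmmmmmmmmmmmmmmmm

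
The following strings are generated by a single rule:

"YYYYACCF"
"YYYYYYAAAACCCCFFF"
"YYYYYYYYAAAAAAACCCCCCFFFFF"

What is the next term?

Each string has the form Y^{2n+2} A^{3n-2} C^{2n} F^{2n-1} (n = 1, 2, …).
At n = 4 the blocks have lengths 10, 10, 8, 7.

YYYYYYYYYYAAAAAAAAAACCCCCCCCFFFFFFF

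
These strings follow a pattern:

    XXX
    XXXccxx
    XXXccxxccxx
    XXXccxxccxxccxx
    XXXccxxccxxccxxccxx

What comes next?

Each term is the previous one with ccxx appended.
One more step from XXXccxxccxxccxxccxx gives the answer.

XXXccxxccxxccxxccxxccxx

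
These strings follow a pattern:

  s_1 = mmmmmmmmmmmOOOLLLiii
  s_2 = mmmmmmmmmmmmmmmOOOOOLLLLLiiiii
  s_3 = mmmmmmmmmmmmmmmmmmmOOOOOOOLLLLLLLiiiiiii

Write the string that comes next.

Reading off run lengths: m runs 11, 15, 19; O runs 3, 5, 7; L runs 3, 5, 7; i runs 3, 5, 7 — each is linear in n, where the shown terms are n = 2, 3, 4.
Setting n = 5 gives 23, 9, 9, 9 characters in each block.

mmmmmmmmmmmmmmmmmmmmmmmOOOOOOOOOLLLLLLLLLiiiiiiiii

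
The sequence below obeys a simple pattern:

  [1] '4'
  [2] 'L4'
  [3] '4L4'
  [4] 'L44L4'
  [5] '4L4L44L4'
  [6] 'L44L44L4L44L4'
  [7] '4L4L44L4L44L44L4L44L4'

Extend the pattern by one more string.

L44L44L4L44L44L4L44L4L44L44L4L44L4

Each term (from the third on) is the two preceding terms concatenated in order: term 3 = 4·L4 = 4L4.
The next term joins L44L44L4L44L4 and 4L4L44L4L44L44L4L44L4.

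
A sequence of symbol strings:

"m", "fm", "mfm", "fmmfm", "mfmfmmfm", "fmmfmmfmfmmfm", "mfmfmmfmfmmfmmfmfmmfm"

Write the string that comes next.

From term 3 onward, concatenate the second-to-last term with the last: m·fm = mfm, fm·mfm = fmmfm, …
Continuing: fmmfmmfmfmmfm · mfmfmmfmfmmfmmfmfmmfm gives term 8.

fmmfmmfmfmmfmmfmfmmfmfmmfmmfmfmmfm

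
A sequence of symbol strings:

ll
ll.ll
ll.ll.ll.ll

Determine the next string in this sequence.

Every step duplicates the string with '.' between the halves.
One more doubling of ll.ll.ll.ll gives the answer.

ll.ll.ll.ll.ll.ll.ll.ll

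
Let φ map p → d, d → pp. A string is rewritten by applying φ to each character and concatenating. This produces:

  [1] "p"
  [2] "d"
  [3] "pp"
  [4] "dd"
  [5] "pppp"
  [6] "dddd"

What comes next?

Rewriting each symbol of dddd: d→pp, d→pp, d→pp, d→pp, which concatenates to pp pp pp pp.

pppppppp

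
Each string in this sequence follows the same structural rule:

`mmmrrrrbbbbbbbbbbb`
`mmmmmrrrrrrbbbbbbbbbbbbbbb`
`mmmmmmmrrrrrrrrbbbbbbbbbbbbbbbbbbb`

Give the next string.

Reading off run lengths: m runs 3, 5, 7; r runs 4, 6, 8; b runs 11, 15, 19 — each is linear in n, where the shown terms are n = 2, 3, 4.
Setting n = 5 gives 9, 10, 23 characters in each block.

mmmmmmmmmrrrrrrrrrrbbbbbbbbbbbbbbbbbbbbbbb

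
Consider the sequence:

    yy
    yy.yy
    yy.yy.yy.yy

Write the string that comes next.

yy.yy.yy.yy.yy.yy.yy.yy

Every step duplicates the string with '.' between the halves.
One more doubling of yy.yy.yy.yy gives the answer.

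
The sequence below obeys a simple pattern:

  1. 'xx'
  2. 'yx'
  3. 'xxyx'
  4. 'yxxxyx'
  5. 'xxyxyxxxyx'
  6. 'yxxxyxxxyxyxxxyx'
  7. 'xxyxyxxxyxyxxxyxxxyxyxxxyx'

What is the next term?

yxxxyxxxyxyxxxyxxxyxyxxxyxyxxxyxxxyxyxxxyx

This is a Fibonacci-style word recurrence s(k) = s(k−2)·s(k−1): e.g. xx·yx = xxyx.
So term 8 is yxxxyxxxyxyxxxyx·xxyxyxxxyxyxxxyxxxyxyxxxyx.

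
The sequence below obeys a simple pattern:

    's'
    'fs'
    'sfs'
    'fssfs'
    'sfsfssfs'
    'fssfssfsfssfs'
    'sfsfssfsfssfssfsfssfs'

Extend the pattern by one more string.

fssfssfsfssfssfsfssfsfssfssfsfssfs

From term 3 onward, concatenate the second-to-last term with the last: s·fs = sfs, fs·sfs = fssfs, …
The next term joins fssfssfsfssfs and sfsfssfsfssfssfsfssfs.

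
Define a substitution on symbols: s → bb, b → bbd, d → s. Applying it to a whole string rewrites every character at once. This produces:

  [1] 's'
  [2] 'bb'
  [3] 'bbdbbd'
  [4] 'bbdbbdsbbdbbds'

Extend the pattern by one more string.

bbdbbdsbbdbbdsbbbbdbbdsbbdbbdsbb

Applying the rule to each of the 14 symbols of bbdbbdsbbdbbds gives the pieces bbd bbd s bbd bbd s bb bbd bbd s bbd bbd s bb, which concatenate to the answer.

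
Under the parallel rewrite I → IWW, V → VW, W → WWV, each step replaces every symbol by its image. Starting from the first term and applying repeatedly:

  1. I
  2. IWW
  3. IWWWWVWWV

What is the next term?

IWWWWVWWVWWVWWVVWWWVWWVVW

Rewriting each symbol of IWWWWVWWV: I→IWW, W→WWV, W→WWV, W→WWV, W→WWV, V→VW, W→WWV, W→WWV, V→VW, which concatenates to IWW WWV WWV WWV WWV VW WWV WWV VW.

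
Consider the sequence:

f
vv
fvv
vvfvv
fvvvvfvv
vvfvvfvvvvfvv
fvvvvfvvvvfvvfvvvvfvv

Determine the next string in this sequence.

vvfvvfvvvvfvvfvvvvfvvvvfvvfvvvvfvv

Each term (from the third on) is the two preceding terms concatenated in order: term 3 = f·vv = fvv.
Continuing: vvfvvfvvvvfvv · fvvvvfvvvvfvvfvvvvfvv gives term 8.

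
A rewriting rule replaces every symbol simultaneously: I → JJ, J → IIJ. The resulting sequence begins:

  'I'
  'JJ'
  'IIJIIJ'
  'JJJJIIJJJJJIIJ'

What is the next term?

φ(JJJJIIJJJJJIIJ) expands symbol-by-symbol to IIJ IIJ IIJ IIJ JJ JJ IIJ IIJ IIJ IIJ IIJ JJ JJ IIJ; joining the 14 pieces gives the next term.

IIJIIJIIJIIJJJJJIIJIIJIIJIIJIIJJJJJIIJ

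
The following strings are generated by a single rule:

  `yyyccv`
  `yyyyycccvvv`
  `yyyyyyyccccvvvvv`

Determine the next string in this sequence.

yyyyyyyyycccccvvvvvvv

The n-th term is 2n+1 y's then n+1 c's then 2n-1 v's (n = 1, 2, …).
At n = 4 the blocks have lengths 9, 5, 7.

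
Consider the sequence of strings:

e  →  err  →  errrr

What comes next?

The strings grow by a fixed suffix rr each time.
One more step from errrr gives the answer.

errrrrr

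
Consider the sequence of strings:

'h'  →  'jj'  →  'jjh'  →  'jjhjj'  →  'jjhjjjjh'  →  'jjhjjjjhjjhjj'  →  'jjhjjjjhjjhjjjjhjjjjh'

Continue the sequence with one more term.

From term 3 onward, concatenate the last term with the second-to-last: jj·h = jjh, jjh·jj = jjhjj, …
The next term joins jjhjjjjhjjhjjjjhjjjjh and jjhjjjjhjjhjj.

jjhjjjjhjjhjjjjhjjjjhjjhjjjjhjjhjj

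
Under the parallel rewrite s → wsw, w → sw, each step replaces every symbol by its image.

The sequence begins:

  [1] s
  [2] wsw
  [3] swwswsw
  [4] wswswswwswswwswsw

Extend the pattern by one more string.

Applying the rule to each of the 17 symbols of wswswswwswswwswsw gives the pieces sw wsw sw wsw sw wsw sw sw wsw sw wsw sw sw wsw sw wsw sw, which concatenate to the answer.

swwswswwswswwswswswwswswwswswswwswswwswsw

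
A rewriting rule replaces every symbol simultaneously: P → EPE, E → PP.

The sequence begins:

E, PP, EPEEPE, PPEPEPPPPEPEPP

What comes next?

EPEEPEPPEPEPPEPEEPEEPEEPEPPEPEPPEPEEPE

Applying the rule to each of the 14 symbols of PPEPEPPPPEPEPP gives the pieces EPE EPE PP EPE PP EPE EPE EPE EPE PP EPE PP EPE EPE, which concatenate to the answer.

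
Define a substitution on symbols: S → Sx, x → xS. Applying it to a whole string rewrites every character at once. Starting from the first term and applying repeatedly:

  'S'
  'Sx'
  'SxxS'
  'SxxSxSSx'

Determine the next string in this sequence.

SxxSxSSxxSSxSxxS

Rewriting each symbol of SxxSxSSx: S→Sx, x→xS, x→xS, S→Sx, x→xS, S→Sx, S→Sx, x→xS, which concatenates to Sx xS xS Sx xS Sx Sx xS.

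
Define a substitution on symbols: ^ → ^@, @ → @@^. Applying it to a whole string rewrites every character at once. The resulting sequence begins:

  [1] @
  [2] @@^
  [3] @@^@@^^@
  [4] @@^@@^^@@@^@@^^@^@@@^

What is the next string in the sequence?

@@^@@^^@@@^@@^^@^@@@^@@^@@^^@@@^@@^^@^@@@^^@@@^@@^@@^^@

φ(@@^@@^^@@@^@@^^@^@@@^) expands symbol-by-symbol to @@^ @@^ ^@ @@^ @@^ ^@ ^@ @@^ @@^ @@^ ^@ @@^ @@^ ^@ ^@ @@^ ^@ @@^ @@^ @@^ ^@; joining the 21 pieces gives the next term.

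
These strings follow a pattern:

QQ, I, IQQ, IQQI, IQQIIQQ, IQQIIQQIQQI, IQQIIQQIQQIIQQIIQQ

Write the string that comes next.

IQQIIQQIQQIIQQIIQQIQQIIQQIQQI

From term 3 onward, concatenate the last term with the second-to-last: I·QQ = IQQ, IQQ·I = IQQI, …
Continuing: IQQIIQQIQQIIQQIIQQ · IQQIIQQIQQI gives term 8.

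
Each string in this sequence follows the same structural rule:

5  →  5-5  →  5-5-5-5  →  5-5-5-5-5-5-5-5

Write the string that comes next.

Every step duplicates the string with '-' between the halves.
So the next term is two copies of 5-5-5-5-5-5-5-5 with '-' between the halves.

5-5-5-5-5-5-5-5-5-5-5-5-5-5-5-5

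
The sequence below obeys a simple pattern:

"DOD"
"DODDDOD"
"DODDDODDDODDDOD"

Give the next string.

DODDDODDDODDDODDDODDDODDDODDDOD

Every step duplicates the string with 'D' between the halves.
So the next term is two copies of DODDDODDDODDDOD with 'D' between the halves.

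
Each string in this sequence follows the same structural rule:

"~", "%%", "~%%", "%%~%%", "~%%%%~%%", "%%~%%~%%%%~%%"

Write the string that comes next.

~%%%%~%%%%~%%~%%%%~%%

From term 3 onward, concatenate the second-to-last term with the last: ~·%% = ~%%, %%·~%% = %%~%%, …
The next term joins ~%%%%~%% and %%~%%~%%%%~%%.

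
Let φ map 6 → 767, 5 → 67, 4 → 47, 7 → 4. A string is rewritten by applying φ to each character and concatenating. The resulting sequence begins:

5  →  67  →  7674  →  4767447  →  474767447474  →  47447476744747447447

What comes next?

Rewriting the 20 symbols of 47447476744747447447 one by one yields 47 4 47 47 4 47 4 767 4 47 47 4 47 4 47 47 4 47 47 4; concatenated:

474474744747674474744744747447474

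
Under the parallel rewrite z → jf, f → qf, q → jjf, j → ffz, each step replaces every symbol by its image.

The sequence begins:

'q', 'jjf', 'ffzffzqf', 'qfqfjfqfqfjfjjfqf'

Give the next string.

Applying the rule to each of the 17 symbols of qfqfjfqfqfjfjjfqf gives the pieces jjf qf jjf qf ffz qf jjf qf jjf qf ffz qf ffz ffz qf jjf qf, which concatenate to the answer.

jjfqfjjfqfffzqfjjfqfjjfqfffzqfffzffzqfjjfqf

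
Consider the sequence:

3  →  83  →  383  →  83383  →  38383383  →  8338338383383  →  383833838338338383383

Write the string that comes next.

8338338383383383833838338338383383

This is a Fibonacci-style word recurrence s(k) = s(k−2)·s(k−1): e.g. 3·83 = 383.
The next term joins 8338338383383 and 383833838338338383383.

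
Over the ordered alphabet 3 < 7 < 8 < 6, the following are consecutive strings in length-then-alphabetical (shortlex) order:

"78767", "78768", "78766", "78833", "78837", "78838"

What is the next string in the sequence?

Treat 78838 as a base-4 numeral over the given alphabet and add one, carrying through any trailing 6's.

78836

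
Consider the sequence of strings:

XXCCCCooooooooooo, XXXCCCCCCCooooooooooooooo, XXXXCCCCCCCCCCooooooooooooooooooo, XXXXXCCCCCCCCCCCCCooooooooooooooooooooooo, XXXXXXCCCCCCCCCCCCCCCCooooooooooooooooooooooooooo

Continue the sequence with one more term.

The n-th term is n X's then 3n-2 C's then 4n+3 o's, where the shown terms are n = 2, 3, 4, 5, 6.
For the next term, n = 7, so the run lengths are 7, 19, 31.

XXXXXXXCCCCCCCCCCCCCCCCCCCooooooooooooooooooooooooooooooo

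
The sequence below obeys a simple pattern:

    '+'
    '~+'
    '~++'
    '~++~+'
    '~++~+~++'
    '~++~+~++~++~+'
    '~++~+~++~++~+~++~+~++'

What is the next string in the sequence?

~++~+~++~++~+~++~+~++~++~+~++~++~+

From term 3 onward, concatenate the last term with the second-to-last: ~+·+ = ~++, ~++·~+ = ~++~+, …
So term 8 is ~++~+~++~++~+~++~+~++·~++~+~++~++~+.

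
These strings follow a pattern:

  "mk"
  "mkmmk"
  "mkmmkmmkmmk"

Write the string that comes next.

Each string is two copies of the previous one joined by 'm'.
Doubling mkmmkmmkmmk with 'm' between the halves:

mkmmkmmkmmkmmkmmkmmkmmk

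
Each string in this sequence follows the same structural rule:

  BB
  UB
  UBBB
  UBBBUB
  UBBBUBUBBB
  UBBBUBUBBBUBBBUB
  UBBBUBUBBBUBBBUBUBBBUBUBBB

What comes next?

This is a Fibonacci-style word recurrence s(k) = s(k−1)·s(k−2): e.g. UB·BB = UBBB.
So term 8 is UBBBUBUBBBUBBBUBUBBBUBUBBB·UBBBUBUBBBUBBBUB.

UBBBUBUBBBUBBBUBUBBBUBUBBBUBBBUBUBBBUBBBUB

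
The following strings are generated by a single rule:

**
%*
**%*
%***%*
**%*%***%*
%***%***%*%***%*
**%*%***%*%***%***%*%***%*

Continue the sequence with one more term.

%***%***%*%***%***%*%***%*%***%***%*%***%*

This is a Fibonacci-style word recurrence s(k) = s(k−2)·s(k−1): e.g. **·%* = **%*.
Continuing: %***%***%*%***%* · **%*%***%*%***%***%*%***%* gives term 8.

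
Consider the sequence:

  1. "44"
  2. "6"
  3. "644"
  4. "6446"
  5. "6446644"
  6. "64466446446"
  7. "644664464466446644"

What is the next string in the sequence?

Each term (from the third on) is the previous term followed by the one before it: term 3 = 6·44 = 644.
So term 8 is 644664464466446644·64466446446.

64466446446644664464466446446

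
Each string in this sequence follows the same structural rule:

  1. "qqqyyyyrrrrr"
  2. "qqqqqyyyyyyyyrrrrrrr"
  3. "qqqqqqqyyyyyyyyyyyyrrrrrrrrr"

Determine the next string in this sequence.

qqqqqqqqqyyyyyyyyyyyyyyyyrrrrrrrrrrr

Reading off run lengths: q runs 3, 5, 7; y runs 4, 8, 12; r runs 5, 7, 9 — each is linear in n (n = 1, 2, …).
For the next term, n = 4, so the run lengths are 9, 16, 11.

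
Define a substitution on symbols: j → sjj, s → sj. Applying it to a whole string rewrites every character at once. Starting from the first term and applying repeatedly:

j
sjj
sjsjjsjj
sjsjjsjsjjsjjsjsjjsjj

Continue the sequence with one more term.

Replace each of the 21 characters of sjsjjsjsjjsjjsjsjjsjj in place — sj sjj sj sjj sjj sj sjj sj sjj sjj sj sjj sjj sj sjj sj sjj sjj sj sjj sjj — and concatenate.

sjsjjsjsjjsjjsjsjjsjsjjsjjsjsjjsjjsjsjjsjsjjsjjsjsjjsjj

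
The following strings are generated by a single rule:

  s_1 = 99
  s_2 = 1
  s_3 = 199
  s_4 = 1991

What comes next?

1991199

From term 3 onward, concatenate the last term with the second-to-last: 1·99 = 199, 199·1 = 1991, …
So term 5 is 1991·199.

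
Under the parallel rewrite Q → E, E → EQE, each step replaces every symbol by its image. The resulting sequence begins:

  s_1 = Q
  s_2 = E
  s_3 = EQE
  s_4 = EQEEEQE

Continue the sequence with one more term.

Expanding EQEEEQE: E→EQE, Q→E, E→EQE, E→EQE, E→EQE, Q→E, E→EQE. Concatenated: EQE E EQE EQE EQE E EQE.

EQEEEQEEQEEQEEEQE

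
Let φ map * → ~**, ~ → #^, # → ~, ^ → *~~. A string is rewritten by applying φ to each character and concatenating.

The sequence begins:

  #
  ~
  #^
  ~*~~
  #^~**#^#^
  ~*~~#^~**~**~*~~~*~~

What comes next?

#^~**#^#^~*~~#^~**~**#^~**~**#^~**#^#^#^~**#^#^

φ(~*~~#^~**~**~*~~~*~~) expands symbol-by-symbol to #^ ~** #^ #^ ~ *~~ #^ ~** ~** #^ ~** ~** #^ ~** #^ #^ #^ ~** #^ #^; joining the 20 pieces gives the next term.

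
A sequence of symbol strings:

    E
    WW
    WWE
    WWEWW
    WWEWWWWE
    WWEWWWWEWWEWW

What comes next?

WWEWWWWEWWEWWWWEWWWWE

Each term (from the third on) is the previous term followed by the one before it: term 3 = WW·E = WWE.
Continuing: WWEWWWWEWWEWW · WWEWWWWE gives term 7.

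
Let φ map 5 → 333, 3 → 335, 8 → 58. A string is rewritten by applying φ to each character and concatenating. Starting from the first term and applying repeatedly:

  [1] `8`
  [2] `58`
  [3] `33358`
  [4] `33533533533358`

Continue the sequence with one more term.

Applying the rule to each of the 14 symbols of 33533533533358 gives the pieces 335 335 333 335 335 333 335 335 333 335 335 335 333 58, which concatenate to the answer.

33533533333533533333533533333533533533358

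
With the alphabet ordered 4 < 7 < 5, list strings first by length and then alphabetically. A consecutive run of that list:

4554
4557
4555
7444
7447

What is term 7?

7474

Stepping forward 2 times from 7447: 7447 → 7445, then the target.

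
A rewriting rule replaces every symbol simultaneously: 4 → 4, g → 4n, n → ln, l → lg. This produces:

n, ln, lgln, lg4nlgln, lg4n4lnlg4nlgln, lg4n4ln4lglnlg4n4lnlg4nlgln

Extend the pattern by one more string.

Rewriting the 27 symbols of lg4n4ln4lglnlg4n4lnlg4nlgln one by one yields lg 4n 4 ln 4 lg ln 4 lg 4n lg ln lg 4n 4 ln 4 lg ln lg 4n 4 ln lg 4n lg ln; concatenated:

lg4n4ln4lgln4lg4nlglnlg4n4ln4lglnlg4n4lnlg4nlgln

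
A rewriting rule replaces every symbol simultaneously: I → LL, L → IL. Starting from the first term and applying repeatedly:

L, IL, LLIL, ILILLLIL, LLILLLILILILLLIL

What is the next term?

Rewriting the 16 symbols of LLILLLILILILLLIL one by one yields IL IL LL IL IL IL LL IL LL IL LL IL IL IL LL IL; concatenated:

ILILLLILILILLLILLLILLLILILILLLIL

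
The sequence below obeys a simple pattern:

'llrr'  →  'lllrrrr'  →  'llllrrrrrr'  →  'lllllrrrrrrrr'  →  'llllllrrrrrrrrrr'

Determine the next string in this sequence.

lllllllrrrrrrrrrrrr

Each string has the form l^{n+1} r^{2n} (n = 1, 2, …).
At n = 6 the blocks have lengths 7, 12.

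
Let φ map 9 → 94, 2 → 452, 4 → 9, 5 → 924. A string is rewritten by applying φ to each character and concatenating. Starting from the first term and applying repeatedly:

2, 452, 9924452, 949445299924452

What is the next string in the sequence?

949949992445294949445299924452

φ(949445299924452) expands symbol-by-symbol to 94 9 94 9 9 924 452 94 94 94 452 9 9 924 452; joining the 15 pieces gives the next term.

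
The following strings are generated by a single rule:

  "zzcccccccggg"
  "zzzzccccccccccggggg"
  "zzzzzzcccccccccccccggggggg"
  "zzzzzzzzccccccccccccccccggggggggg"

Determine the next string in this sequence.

Reading off run lengths: z runs 2, 4, 6, 8; c runs 7, 10, 13, 16; g runs 3, 5, 7, 9 — each is linear in n, where the shown terms are n = 2, 3, 4, 5.
For the next term, n = 6, so the run lengths are 10, 19, 11.

zzzzzzzzzzcccccccccccccccccccggggggggggg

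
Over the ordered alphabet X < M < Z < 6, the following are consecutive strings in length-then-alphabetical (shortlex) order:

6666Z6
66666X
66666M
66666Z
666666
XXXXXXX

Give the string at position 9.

Advancing 3 positions from XXXXXXX through XXXXXXX → XXXXXXM → XXXXXXZ reaches term 9.

XXXXXX6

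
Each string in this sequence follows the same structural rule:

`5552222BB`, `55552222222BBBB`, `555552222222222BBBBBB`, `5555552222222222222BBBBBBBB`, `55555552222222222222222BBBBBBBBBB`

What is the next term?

Term n consists of n+2 5's, followed by 3n+1 2's, followed by 2n B's (n = 1, 2, …).
Setting n = 6 gives 8, 19, 12 characters in each block.

555555552222222222222222222BBBBBBBBBBBB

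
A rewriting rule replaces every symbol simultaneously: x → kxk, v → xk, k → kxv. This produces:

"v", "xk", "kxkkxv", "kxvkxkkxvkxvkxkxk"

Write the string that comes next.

kxvkxkxkkxvkxkkxvkxvkxkxkkxvkxkxkkxvkxkkxvkxkkxv

Replace each of the 17 characters of kxvkxkkxvkxvkxkxk in place — kxv kxk xk kxv kxk kxv kxv kxk xk kxv kxk xk kxv kxk kxv kxk kxv — and concatenate.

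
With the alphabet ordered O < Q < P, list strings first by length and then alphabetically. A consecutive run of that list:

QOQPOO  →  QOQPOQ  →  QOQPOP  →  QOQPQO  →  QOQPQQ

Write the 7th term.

QOQPPO

Stepping forward 2 times from QOQPQQ: QOQPQQ → QOQPQP, then the target.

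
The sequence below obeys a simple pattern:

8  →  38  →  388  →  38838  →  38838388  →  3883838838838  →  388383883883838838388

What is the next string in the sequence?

3883838838838388383883883838838838

This is a Fibonacci-style word recurrence s(k) = s(k−1)·s(k−2): e.g. 38·8 = 388.
Continuing: 388383883883838838388 · 3883838838838 gives term 8.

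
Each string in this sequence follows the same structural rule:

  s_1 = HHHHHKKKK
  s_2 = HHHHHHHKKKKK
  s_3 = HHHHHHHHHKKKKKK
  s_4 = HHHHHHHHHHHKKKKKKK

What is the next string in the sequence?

HHHHHHHHHHHHHKKKKKKKK

Reading off run lengths: H runs 5, 7, 9, 11; K runs 4, 5, 6, 7 — each is linear in n, where the shown terms are n = 2, 3, 4, 5.
For the next term, n = 6, so the run lengths are 13, 8.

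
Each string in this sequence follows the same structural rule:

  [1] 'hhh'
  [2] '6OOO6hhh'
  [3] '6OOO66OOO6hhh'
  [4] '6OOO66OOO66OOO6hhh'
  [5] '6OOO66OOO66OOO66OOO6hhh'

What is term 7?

6OOO66OOO66OOO66OOO66OOO66OOO6hhh

Each term is the previous one with 6OOO6 prepended.
From 6OOO66OOO66OOO66OOO6hhh, 2 further steps: 6OOO66OOO66OOO66OOO6hhh → 6OOO66OOO66OOO66OOO66OOO6hhh → (answer).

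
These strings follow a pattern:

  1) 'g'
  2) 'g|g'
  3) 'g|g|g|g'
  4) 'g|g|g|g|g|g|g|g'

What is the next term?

Each string is two copies of the previous one joined by '|'.
Doubling g|g|g|g|g|g|g|g with '|' between the halves:

g|g|g|g|g|g|g|g|g|g|g|g|g|g|g|g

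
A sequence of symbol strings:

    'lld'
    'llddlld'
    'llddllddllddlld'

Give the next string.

Every step duplicates the string with 'd' between the halves.
So the next term is two copies of llddllddllddlld with 'd' between the halves.

llddllddllddllddllddllddllddlld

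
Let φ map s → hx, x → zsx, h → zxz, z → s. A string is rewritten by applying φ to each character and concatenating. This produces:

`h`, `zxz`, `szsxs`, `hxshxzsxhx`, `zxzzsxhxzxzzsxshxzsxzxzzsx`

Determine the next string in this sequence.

Rewriting the 26 symbols of zxzzsxhxzxzzsxshxzsxzxzzsx one by one yields s zsx s s hx zsx zxz zsx s zsx s s hx zsx hx zxz zsx s hx zsx s zsx s s hx zsx; concatenated:

szsxsshxzsxzxzzsxszsxsshxzsxhxzxzzsxshxzsxszsxsshxzsx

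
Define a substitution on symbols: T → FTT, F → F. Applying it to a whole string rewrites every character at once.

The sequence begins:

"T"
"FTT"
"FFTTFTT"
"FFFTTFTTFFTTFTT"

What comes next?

FFFFTTFTTFFTTFTTFFFTTFTTFFTTFTT

Replace each of the 15 characters of FFFTTFTTFFTTFTT in place — F F F FTT FTT F FTT FTT F F FTT FTT F FTT FTT — and concatenate.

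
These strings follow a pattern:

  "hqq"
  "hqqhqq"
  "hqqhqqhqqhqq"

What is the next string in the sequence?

hqqhqqhqqhqqhqqhqqhqqhqq

s(k+1) = s(k)·s(k) — each term doubles the last.
So the next term is two copies of hqqhqqhqqhqq.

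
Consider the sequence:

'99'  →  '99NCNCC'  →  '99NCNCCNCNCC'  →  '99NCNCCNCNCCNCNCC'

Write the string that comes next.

The strings grow by a fixed suffix NCNCC each time.
Applying this once more to 99NCNCCNCNCCNCNCC:

99NCNCCNCNCCNCNCCNCNCC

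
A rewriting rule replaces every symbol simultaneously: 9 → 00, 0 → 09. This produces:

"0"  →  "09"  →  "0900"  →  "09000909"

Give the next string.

0900090909000900

Expanding 09000909: 0→09, 9→00, 0→09, 0→09, 0→09, 9→00, 0→09, 9→00. Concatenated: 09 00 09 09 09 00 09 00.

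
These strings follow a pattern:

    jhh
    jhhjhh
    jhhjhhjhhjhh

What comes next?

s(k+1) = s(k)·s(k) — each term doubles the last.
One more doubling of jhhjhhjhhjhh gives the answer.

jhhjhhjhhjhhjhhjhhjhhjhh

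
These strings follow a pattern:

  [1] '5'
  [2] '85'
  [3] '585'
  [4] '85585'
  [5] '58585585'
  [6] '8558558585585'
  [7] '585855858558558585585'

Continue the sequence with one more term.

From term 3 onward, concatenate the second-to-last term with the last: 5·85 = 585, 85·585 = 85585, …
So term 8 is 8558558585585·585855858558558585585.

8558558585585585855858558558585585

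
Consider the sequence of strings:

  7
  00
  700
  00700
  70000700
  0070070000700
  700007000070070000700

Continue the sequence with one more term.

From term 3 onward, concatenate the second-to-last term with the last: 7·00 = 700, 00·700 = 00700, …
So term 8 is 0070070000700·700007000070070000700.

0070070000700700007000070070000700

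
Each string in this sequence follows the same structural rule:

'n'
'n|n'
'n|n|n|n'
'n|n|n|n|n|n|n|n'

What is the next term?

Every step duplicates the string with '|' between the halves.
Doubling n|n|n|n|n|n|n|n with '|' between the halves:

n|n|n|n|n|n|n|n|n|n|n|n|n|n|n|n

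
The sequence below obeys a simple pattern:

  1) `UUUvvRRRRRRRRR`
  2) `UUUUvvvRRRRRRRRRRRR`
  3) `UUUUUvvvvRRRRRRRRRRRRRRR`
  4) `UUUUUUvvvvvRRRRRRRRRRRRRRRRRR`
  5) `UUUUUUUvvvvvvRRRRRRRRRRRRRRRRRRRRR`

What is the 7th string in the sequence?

Each string has the form U^{n+1} v^{n} R^{3n+3}, where the shown terms are n = 2, 3, 4, 5, 6.
At n = 8 the blocks have lengths 9, 8, 27.

UUUUUUUUUvvvvvvvvRRRRRRRRRRRRRRRRRRRRRRRRRRR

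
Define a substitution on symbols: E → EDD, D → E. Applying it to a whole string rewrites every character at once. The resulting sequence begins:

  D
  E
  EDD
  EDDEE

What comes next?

Rewriting each symbol of EDDEE: E→EDD, D→E, D→E, E→EDD, E→EDD, which concatenates to EDD E E EDD EDD.

EDDEEEDDEDD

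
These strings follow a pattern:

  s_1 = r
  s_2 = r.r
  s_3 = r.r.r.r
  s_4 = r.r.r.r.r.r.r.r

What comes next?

r.r.r.r.r.r.r.r.r.r.r.r.r.r.r.r

s(k+1) = s(k)·.·s(k) — each term doubles the last with '.' between the halves.
One more doubling of r.r.r.r.r.r.r.r gives the answer.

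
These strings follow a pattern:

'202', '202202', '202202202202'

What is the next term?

Each string is two copies of the previous one concatenated.
Doubling 202202202202:

202202202202202202202202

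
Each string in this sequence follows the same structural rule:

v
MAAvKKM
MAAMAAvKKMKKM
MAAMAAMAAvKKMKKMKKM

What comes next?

Every step adds MAA to the front and KKM to the end of the previous string.
Applying this once more to MAAMAAMAAvKKMKKMKKM:

MAAMAAMAAMAAvKKMKKMKKMKKM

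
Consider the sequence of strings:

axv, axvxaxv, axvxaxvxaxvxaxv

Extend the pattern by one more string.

s(k+1) = s(k)·x·s(k) — each term doubles the last with 'x' between the halves.
Doubling axvxaxvxaxvxaxv with 'x' between the halves:

axvxaxvxaxvxaxvxaxvxaxvxaxvxaxv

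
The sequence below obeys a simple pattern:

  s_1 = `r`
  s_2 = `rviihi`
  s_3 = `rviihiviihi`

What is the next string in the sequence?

rviihiviihiviihi

Each term is the previous one with viihi appended.
One more step from rviihiviihi gives the answer.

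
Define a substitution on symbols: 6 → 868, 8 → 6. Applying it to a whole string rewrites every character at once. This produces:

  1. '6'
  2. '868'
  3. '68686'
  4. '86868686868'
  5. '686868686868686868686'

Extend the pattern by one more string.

8686868686868686868686868686868686868686868

Replace each of the 21 characters of 686868686868686868686 in place — 868 6 868 6 868 6 868 6 868 6 868 6 868 6 868 6 868 6 868 6 868 — and concatenate.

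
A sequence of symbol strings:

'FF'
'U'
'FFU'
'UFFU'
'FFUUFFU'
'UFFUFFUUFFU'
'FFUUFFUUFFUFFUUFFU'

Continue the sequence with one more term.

Each term (from the third on) is the two preceding terms concatenated in order: term 3 = FF·U = FFU.
So term 8 is UFFUFFUUFFU·FFUUFFUUFFUFFUUFFU.

UFFUFFUUFFUFFUUFFUUFFUFFUUFFU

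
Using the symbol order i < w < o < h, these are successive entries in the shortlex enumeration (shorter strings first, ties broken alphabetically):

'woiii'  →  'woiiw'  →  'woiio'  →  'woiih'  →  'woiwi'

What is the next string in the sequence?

woiww

Find the rightmost character of woiwi below h, bump it to the next letter, and reset everything to its right to i.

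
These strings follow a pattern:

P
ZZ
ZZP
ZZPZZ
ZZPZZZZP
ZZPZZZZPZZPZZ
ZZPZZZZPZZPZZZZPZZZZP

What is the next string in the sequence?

Each term (from the third on) is the previous term followed by the one before it: term 3 = ZZ·P = ZZP.
Continuing: ZZPZZZZPZZPZZZZPZZZZP · ZZPZZZZPZZPZZ gives term 8.

ZZPZZZZPZZPZZZZPZZZZPZZPZZZZPZZPZZ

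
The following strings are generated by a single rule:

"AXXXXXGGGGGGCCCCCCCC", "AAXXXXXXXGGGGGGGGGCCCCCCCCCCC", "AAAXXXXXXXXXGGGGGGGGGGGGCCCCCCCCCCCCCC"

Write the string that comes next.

Reading off run lengths: A runs 1, 2, 3; X runs 5, 7, 9; G runs 6, 9, 12; C runs 8, 11, 14 — each is linear in n, where the shown terms are n = 2, 3, 4.
For the next term, n = 5, so the run lengths are 4, 11, 15, 17.

AAAAXXXXXXXXXXXGGGGGGGGGGGGGGGCCCCCCCCCCCCCCCCC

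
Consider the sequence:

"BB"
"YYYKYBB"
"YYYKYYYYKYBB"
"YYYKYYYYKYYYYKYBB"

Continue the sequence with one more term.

The strings grow by a fixed prefix YYYKY each time.
So the next term is YYYKY·YYYKYYYYKYYYYKYBB.

YYYKYYYYKYYYYKYYYYKYBB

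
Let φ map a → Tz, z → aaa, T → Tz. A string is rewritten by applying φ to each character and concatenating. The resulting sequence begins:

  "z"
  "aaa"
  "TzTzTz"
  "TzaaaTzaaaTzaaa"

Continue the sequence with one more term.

Rewriting the 15 symbols of TzaaaTzaaaTzaaa one by one yields Tz aaa Tz Tz Tz Tz aaa Tz Tz Tz Tz aaa Tz Tz Tz; concatenated:

TzaaaTzTzTzTzaaaTzTzTzTzaaaTzTzTz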